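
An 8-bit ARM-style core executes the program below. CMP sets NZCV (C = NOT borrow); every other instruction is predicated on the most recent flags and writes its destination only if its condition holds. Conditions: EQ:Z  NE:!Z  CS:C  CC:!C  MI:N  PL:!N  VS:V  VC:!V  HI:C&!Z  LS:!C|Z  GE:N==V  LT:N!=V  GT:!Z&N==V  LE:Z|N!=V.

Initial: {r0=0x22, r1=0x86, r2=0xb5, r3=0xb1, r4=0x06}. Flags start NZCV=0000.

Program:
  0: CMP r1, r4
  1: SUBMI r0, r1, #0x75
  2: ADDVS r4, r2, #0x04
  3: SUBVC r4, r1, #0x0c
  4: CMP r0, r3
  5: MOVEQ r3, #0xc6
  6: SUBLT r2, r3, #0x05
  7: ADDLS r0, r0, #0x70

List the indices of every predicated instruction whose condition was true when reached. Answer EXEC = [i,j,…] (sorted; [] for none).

[0] flags=1010 → (cmp)
[1] flags=1010 MI?T → r0=0x11
[2] flags=1010 VS?F → skip
[3] flags=1010 VC?T → r4=0x7a
[4] flags=0000 → (cmp)
[5] flags=0000 EQ?F → skip
[6] flags=0000 LT?F → skip
[7] flags=0000 LS?T → r0=0x81

EXEC = [1,3,7]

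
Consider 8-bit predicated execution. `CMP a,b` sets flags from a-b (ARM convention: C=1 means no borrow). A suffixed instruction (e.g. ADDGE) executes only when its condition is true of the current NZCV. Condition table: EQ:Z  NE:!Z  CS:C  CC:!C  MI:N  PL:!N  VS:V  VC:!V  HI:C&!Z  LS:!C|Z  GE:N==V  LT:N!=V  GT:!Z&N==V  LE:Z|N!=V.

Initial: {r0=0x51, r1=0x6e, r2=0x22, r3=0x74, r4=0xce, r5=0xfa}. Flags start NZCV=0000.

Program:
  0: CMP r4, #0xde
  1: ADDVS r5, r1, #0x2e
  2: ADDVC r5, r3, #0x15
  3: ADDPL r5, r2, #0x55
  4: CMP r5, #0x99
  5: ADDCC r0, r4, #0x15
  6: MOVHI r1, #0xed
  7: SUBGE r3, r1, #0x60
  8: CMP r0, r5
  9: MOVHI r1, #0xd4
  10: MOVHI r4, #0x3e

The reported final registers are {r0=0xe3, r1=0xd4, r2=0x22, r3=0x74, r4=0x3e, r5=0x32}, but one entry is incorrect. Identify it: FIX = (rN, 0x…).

0: ✓ CMP  NZCV=1000
1: · ADDVS
2: ✓ ADDVC  r5←0x89
3: · ADDPL
4: ✓ CMP  NZCV=1000
5: ✓ ADDCC  r0←0xe3
6: · MOVHI
7: · SUBGE
8: ✓ CMP  NZCV=0010
9: ✓ MOVHI  r1←0xd4
10: ✓ MOVHI  r4←0x3e

FIX = (r5, 0x89)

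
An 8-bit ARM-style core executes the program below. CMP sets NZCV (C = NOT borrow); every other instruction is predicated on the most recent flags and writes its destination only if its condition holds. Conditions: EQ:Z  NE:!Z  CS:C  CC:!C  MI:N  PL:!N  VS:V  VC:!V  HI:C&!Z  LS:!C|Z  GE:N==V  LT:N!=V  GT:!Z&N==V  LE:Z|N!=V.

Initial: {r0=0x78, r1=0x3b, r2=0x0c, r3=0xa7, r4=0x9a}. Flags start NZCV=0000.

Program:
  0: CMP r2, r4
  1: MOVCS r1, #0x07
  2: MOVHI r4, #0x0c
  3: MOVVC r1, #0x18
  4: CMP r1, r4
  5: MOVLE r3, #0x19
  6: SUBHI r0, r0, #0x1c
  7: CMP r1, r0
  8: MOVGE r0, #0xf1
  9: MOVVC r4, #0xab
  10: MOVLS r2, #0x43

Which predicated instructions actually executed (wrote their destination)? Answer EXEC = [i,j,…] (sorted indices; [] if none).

EXEC = [3,9,10]

0: ✓ CMP  NZCV=0000
1: · MOVCS
2: · MOVHI
3: ✓ MOVVC  r1←0x18
4: ✓ CMP  NZCV=0000
5: · MOVLE
6: · SUBHI
7: ✓ CMP  NZCV=1000
8: · MOVGE
9: ✓ MOVVC  r4←0xab
10: ✓ MOVLS  r2←0x43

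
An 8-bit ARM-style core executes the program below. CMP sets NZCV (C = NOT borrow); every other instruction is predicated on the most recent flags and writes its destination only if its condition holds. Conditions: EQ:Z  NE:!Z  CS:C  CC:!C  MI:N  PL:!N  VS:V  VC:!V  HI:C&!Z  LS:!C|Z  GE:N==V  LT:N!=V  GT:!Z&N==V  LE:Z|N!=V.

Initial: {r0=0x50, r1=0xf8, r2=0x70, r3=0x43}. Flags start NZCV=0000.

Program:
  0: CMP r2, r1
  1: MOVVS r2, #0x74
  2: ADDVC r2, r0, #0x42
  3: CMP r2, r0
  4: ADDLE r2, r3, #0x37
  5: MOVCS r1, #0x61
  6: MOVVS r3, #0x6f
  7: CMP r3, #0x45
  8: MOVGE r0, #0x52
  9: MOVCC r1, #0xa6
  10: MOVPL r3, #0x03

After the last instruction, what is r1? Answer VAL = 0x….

VAL = 0x61

[0] flags=0000 → (cmp)
[1] flags=0000 VS?F → skip
[2] flags=0000 VC?T → r2=0x92
[3] flags=0011 → (cmp)
[4] flags=0011 LE?T → r2=0x7a
[5] flags=0011 CS?T → r1=0x61
[6] flags=0011 VS?T → r3=0x6f
[7] flags=0010 → (cmp)
[8] flags=0010 GE?T → r0=0x52
[9] flags=0010 CC?F → skip
[10] flags=0010 PL?T → r3=0x03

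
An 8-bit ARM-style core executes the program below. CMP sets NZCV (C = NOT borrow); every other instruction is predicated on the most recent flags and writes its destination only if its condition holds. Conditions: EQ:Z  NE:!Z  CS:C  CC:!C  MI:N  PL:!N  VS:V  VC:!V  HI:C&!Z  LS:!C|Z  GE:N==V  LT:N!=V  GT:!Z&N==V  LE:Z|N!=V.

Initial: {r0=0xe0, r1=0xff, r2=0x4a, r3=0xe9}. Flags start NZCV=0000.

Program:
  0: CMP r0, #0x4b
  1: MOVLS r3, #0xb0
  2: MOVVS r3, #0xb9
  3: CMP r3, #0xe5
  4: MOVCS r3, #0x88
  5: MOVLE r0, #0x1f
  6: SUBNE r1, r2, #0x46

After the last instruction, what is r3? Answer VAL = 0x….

[0] flags=1010 → (cmp)
[1] flags=1010 LS?F → skip
[2] flags=1010 VS?F → skip
[3] flags=0010 → (cmp)
[4] flags=0010 CS?T → r3=0x88
[5] flags=0010 LE?F → skip
[6] flags=0010 NE?T → r1=0x04

VAL = 0x88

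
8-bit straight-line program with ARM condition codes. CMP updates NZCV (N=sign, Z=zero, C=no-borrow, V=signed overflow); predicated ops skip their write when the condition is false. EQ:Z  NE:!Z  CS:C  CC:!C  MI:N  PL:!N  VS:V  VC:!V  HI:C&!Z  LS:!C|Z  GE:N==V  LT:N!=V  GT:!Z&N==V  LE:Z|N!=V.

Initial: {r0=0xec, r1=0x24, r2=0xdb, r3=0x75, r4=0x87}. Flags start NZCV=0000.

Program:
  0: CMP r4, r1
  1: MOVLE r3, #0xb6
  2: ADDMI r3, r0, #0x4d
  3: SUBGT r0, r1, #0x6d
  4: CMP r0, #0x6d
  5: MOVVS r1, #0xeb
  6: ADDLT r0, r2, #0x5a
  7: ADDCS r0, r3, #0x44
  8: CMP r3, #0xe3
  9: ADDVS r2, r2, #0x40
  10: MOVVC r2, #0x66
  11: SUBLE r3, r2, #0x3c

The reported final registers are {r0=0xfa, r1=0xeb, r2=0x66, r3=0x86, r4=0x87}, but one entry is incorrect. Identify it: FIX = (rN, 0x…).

FIX = (r3, 0x2a)

[0] flags=0011 → (cmp)
[1] flags=0011 LE?T → r3=0xb6
[2] flags=0011 MI?F → skip
[3] flags=0011 GT?F → skip
[4] flags=0011 → (cmp)
[5] flags=0011 VS?T → r1=0xeb
[6] flags=0011 LT?T → r0=0x35
[7] flags=0011 CS?T → r0=0xfa
[8] flags=1000 → (cmp)
[9] flags=1000 VS?F → skip
[10] flags=1000 VC?T → r2=0x66
[11] flags=1000 LE?T → r3=0x2a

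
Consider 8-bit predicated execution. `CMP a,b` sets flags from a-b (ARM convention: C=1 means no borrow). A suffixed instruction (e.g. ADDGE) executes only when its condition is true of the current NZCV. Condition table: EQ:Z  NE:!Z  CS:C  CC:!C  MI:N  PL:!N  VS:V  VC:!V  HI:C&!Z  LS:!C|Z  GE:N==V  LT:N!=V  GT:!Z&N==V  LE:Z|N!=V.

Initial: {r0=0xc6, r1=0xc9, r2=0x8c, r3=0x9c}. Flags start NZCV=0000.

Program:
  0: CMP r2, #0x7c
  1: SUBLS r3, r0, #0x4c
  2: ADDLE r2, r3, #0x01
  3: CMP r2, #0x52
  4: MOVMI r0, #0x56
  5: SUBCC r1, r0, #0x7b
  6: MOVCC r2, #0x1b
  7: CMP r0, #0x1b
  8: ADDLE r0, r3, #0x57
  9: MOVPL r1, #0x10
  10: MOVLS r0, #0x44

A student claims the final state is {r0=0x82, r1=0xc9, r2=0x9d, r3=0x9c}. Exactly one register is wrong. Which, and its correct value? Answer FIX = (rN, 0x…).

FIX = (r0, 0xf3)

0: ✓ CMP  NZCV=0011
1: · SUBLS
2: ✓ ADDLE  r2←0x9d
3: ✓ CMP  NZCV=0011
4: · MOVMI
5: · SUBCC
6: · MOVCC
7: ✓ CMP  NZCV=1010
8: ✓ ADDLE  r0←0xf3
9: · MOVPL
10: · MOVLS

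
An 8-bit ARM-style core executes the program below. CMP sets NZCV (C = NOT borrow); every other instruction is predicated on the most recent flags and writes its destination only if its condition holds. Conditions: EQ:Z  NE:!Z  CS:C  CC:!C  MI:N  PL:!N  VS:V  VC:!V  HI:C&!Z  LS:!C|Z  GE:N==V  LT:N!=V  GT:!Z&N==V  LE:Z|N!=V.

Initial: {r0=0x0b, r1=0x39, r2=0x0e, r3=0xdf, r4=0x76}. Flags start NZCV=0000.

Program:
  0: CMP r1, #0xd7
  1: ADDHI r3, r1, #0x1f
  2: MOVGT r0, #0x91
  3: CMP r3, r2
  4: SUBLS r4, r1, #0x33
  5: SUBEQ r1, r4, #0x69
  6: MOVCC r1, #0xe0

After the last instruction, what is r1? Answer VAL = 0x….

VAL = 0x39

0: ✓ CMP  NZCV=0000
1: · ADDHI
2: ✓ MOVGT  r0←0x91
3: ✓ CMP  NZCV=1010
4: · SUBLS
5: · SUBEQ
6: · MOVCC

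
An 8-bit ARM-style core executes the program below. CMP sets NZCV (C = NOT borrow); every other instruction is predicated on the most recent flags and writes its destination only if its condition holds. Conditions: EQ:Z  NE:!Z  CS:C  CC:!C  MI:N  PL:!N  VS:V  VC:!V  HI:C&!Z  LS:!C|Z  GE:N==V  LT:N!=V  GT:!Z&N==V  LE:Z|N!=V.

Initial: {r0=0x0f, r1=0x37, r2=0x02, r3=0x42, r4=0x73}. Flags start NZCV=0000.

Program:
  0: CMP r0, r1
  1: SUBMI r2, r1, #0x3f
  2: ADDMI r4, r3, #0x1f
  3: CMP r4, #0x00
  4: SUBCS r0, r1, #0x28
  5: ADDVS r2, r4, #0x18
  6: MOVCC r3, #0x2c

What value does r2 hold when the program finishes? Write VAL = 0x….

0: ✓ CMP  NZCV=1000
1: ✓ SUBMI  r2←0xf8
2: ✓ ADDMI  r4←0x61
3: ✓ CMP  NZCV=0010
4: ✓ SUBCS  r0←0x0f
5: · ADDVS
6: · MOVCC

VAL = 0xf8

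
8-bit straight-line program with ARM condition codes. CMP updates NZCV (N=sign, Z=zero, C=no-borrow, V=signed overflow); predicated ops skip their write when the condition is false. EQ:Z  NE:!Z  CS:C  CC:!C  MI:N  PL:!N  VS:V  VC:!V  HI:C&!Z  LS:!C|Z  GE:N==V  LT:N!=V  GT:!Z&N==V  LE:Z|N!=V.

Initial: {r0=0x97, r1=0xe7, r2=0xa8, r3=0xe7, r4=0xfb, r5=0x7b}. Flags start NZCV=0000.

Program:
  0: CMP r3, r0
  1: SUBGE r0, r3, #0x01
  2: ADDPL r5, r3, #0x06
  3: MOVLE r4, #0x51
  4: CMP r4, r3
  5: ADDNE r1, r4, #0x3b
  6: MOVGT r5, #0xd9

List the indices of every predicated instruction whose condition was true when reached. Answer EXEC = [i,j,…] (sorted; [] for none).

[0] flags=0010 → (cmp)
[1] flags=0010 GE?T → r0=0xe6
[2] flags=0010 PL?T → r5=0xed
[3] flags=0010 LE?F → skip
[4] flags=0010 → (cmp)
[5] flags=0010 NE?T → r1=0x36
[6] flags=0010 GT?T → r5=0xd9

EXEC = [1,2,5,6]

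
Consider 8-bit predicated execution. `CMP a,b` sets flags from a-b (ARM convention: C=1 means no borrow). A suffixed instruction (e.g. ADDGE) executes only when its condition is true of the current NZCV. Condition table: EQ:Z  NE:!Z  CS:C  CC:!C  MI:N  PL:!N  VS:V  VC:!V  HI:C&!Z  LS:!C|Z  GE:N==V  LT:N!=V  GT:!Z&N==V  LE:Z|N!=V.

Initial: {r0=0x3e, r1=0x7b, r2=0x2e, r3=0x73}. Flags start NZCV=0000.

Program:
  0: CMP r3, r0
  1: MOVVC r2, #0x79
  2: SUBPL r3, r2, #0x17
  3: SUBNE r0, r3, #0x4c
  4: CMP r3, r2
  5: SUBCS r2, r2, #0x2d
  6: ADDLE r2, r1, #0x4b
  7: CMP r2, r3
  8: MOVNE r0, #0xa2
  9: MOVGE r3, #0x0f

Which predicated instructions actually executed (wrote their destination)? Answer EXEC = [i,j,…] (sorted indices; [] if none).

0: ✓ CMP  NZCV=0010
1: ✓ MOVVC  r2←0x79
2: ✓ SUBPL  r3←0x62
3: ✓ SUBNE  r0←0x16
4: ✓ CMP  NZCV=1000
5: · SUBCS
6: ✓ ADDLE  r2←0xc6
7: ✓ CMP  NZCV=0011
8: ✓ MOVNE  r0←0xa2
9: · MOVGE

EXEC = [1,2,3,6,8]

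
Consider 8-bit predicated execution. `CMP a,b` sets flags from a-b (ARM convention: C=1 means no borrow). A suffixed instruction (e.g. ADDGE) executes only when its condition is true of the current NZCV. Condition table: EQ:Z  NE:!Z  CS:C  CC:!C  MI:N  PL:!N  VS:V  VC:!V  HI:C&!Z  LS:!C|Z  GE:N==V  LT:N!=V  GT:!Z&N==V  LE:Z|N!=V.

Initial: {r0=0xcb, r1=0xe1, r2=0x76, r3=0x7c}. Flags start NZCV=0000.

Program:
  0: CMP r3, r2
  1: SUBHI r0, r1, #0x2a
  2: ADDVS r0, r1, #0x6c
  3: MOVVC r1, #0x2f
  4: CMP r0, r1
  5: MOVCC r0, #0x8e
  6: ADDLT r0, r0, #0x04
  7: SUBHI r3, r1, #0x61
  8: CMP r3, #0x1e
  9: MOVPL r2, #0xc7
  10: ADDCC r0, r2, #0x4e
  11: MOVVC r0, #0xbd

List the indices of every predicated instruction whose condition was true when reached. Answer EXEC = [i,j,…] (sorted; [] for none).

0: ✓ CMP  NZCV=0010
1: ✓ SUBHI  r0←0xb7
2: · ADDVS
3: ✓ MOVVC  r1←0x2f
4: ✓ CMP  NZCV=1010
5: · MOVCC
6: ✓ ADDLT  r0←0xbb
7: ✓ SUBHI  r3←0xce
8: ✓ CMP  NZCV=1010
9: · MOVPL
10: · ADDCC
11: ✓ MOVVC  r0←0xbd

EXEC = [1,3,6,7,11]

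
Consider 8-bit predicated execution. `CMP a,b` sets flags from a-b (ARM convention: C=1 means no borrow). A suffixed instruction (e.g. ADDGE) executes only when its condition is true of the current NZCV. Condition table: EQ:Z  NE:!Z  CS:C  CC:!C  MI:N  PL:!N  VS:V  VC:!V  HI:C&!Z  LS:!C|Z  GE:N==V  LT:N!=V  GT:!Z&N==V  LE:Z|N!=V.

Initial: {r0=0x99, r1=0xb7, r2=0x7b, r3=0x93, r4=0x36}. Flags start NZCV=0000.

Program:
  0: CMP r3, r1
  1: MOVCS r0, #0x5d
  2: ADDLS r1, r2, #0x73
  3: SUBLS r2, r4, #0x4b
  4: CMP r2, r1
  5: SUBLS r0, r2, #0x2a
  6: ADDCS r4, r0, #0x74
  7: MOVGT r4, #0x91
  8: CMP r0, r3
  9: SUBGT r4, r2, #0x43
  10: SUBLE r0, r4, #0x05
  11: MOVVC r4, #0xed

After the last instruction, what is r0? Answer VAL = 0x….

[0] flags=1000 → (cmp)
[1] flags=1000 CS?F → skip
[2] flags=1000 LS?T → r1=0xee
[3] flags=1000 LS?T → r2=0xeb
[4] flags=1000 → (cmp)
[5] flags=1000 LS?T → r0=0xc1
[6] flags=1000 CS?F → skip
[7] flags=1000 GT?F → skip
[8] flags=0010 → (cmp)
[9] flags=0010 GT?T → r4=0xa8
[10] flags=0010 LE?F → skip
[11] flags=0010 VC?T → r4=0xed

VAL = 0xc1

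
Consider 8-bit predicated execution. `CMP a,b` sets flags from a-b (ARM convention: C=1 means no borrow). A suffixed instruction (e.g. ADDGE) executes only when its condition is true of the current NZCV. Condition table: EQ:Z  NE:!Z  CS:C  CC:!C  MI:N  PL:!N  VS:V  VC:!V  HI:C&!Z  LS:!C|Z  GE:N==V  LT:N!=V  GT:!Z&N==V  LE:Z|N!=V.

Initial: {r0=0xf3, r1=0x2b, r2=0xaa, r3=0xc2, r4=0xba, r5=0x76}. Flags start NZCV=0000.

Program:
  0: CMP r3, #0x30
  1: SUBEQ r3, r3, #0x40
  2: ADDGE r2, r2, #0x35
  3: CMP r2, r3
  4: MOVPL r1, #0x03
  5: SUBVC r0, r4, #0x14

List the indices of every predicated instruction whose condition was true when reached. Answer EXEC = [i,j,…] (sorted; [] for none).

EXEC = [5]

0: ✓ CMP  NZCV=1010
1: · SUBEQ
2: · ADDGE
3: ✓ CMP  NZCV=1000
4: · MOVPL
5: ✓ SUBVC  r0←0xa6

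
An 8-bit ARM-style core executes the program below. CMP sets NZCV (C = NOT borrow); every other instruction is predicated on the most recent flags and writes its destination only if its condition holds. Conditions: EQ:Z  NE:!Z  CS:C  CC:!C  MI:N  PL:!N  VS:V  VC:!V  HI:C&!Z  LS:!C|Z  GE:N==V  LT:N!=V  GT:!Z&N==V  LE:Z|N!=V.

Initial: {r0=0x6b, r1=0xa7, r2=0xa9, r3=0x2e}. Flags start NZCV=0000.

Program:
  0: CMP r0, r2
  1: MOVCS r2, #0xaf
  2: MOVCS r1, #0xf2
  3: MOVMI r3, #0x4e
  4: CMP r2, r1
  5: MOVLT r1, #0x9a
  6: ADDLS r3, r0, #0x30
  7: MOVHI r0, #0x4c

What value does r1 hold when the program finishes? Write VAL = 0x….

VAL = 0xa7

[0] flags=1001 → (cmp)
[1] flags=1001 CS?F → skip
[2] flags=1001 CS?F → skip
[3] flags=1001 MI?T → r3=0x4e
[4] flags=0010 → (cmp)
[5] flags=0010 LT?F → skip
[6] flags=0010 LS?F → skip
[7] flags=0010 HI?T → r0=0x4c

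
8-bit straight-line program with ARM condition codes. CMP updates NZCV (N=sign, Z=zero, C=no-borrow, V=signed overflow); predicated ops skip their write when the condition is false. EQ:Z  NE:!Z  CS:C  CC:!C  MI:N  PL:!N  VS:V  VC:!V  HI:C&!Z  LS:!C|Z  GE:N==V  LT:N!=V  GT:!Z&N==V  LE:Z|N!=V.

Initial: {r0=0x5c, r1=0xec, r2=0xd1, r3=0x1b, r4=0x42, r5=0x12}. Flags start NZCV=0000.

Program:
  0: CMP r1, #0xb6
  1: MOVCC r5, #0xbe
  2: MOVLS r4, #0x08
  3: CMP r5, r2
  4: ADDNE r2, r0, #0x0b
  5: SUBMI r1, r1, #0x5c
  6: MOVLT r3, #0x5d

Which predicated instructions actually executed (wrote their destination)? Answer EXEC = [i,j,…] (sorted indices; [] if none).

EXEC = [4]

[0] flags=0010 → (cmp)
[1] flags=0010 CC?F → skip
[2] flags=0010 LS?F → skip
[3] flags=0000 → (cmp)
[4] flags=0000 NE?T → r2=0x67
[5] flags=0000 MI?F → skip
[6] flags=0000 LT?F → skip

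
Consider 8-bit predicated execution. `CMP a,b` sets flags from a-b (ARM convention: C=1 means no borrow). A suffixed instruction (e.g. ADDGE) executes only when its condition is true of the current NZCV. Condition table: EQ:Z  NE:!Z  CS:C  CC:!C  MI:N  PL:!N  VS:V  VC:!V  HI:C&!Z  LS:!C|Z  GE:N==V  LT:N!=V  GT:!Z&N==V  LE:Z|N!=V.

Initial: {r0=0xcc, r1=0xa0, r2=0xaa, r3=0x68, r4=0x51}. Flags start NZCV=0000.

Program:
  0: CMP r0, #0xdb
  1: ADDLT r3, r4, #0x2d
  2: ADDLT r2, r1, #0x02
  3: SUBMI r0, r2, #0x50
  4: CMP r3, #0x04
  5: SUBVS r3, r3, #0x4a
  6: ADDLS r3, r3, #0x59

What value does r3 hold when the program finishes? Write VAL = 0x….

VAL = 0x7e

[0] flags=1000 → (cmp)
[1] flags=1000 LT?T → r3=0x7e
[2] flags=1000 LT?T → r2=0xa2
[3] flags=1000 MI?T → r0=0x52
[4] flags=0010 → (cmp)
[5] flags=0010 VS?F → skip
[6] flags=0010 LS?F → skip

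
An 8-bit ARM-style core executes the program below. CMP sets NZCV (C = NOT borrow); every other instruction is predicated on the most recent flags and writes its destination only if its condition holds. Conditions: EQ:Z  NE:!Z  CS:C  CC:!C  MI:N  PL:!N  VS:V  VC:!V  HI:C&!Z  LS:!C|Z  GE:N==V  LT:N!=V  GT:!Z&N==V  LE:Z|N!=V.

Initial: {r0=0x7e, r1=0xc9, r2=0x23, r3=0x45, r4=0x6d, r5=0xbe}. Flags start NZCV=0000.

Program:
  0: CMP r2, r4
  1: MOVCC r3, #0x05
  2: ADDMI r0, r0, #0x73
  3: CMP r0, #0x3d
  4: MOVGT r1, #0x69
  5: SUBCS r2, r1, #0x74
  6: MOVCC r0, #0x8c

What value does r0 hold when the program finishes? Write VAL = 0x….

VAL = 0xf1

0: ✓ CMP  NZCV=1000
1: ✓ MOVCC  r3←0x05
2: ✓ ADDMI  r0←0xf1
3: ✓ CMP  NZCV=1010
4: · MOVGT
5: ✓ SUBCS  r2←0x55
6: · MOVCC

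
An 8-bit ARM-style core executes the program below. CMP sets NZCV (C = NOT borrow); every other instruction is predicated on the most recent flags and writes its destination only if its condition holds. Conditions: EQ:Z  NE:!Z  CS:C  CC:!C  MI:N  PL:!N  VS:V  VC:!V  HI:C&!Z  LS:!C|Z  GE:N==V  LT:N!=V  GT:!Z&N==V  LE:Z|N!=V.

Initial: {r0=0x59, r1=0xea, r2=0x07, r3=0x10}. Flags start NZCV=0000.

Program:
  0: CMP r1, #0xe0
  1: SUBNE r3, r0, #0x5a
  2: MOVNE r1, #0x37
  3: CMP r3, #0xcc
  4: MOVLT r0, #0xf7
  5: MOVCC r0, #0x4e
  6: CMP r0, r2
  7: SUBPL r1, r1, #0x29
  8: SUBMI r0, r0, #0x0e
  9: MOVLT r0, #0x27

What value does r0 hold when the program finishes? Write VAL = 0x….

[0] flags=0010 → (cmp)
[1] flags=0010 NE?T → r3=0xff
[2] flags=0010 NE?T → r1=0x37
[3] flags=0010 → (cmp)
[4] flags=0010 LT?F → skip
[5] flags=0010 CC?F → skip
[6] flags=0010 → (cmp)
[7] flags=0010 PL?T → r1=0x0e
[8] flags=0010 MI?F → skip
[9] flags=0010 LT?F → skip

VAL = 0x59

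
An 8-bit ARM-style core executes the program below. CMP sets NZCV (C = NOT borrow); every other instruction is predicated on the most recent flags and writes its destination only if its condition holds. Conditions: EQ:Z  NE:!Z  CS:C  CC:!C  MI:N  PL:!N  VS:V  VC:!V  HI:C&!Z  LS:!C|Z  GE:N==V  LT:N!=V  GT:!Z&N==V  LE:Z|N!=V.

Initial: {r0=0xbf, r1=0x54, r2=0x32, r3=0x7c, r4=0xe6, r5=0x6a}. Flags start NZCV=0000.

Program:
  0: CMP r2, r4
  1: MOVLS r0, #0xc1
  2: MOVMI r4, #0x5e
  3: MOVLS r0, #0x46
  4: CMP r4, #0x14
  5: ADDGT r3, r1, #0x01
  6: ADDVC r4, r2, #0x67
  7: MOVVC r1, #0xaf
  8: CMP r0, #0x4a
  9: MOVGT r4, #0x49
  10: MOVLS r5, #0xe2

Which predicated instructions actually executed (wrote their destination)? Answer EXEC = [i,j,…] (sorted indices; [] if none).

0: ✓ CMP  NZCV=0000
1: ✓ MOVLS  r0←0xc1
2: · MOVMI
3: ✓ MOVLS  r0←0x46
4: ✓ CMP  NZCV=1010
5: · ADDGT
6: ✓ ADDVC  r4←0x99
7: ✓ MOVVC  r1←0xaf
8: ✓ CMP  NZCV=1000
9: · MOVGT
10: ✓ MOVLS  r5←0xe2

EXEC = [1,3,6,7,10]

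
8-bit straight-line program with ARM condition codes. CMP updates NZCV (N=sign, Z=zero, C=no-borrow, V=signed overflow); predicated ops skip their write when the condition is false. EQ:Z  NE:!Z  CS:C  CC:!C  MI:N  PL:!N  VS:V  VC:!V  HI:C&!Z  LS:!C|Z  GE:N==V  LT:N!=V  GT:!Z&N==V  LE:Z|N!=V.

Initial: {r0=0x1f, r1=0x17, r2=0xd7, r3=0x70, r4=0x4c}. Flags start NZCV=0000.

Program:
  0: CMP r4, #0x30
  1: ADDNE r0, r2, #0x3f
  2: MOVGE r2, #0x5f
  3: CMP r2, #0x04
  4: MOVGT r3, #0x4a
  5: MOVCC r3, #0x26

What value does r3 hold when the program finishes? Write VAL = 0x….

0: ✓ CMP  NZCV=0010
1: ✓ ADDNE  r0←0x16
2: ✓ MOVGE  r2←0x5f
3: ✓ CMP  NZCV=0010
4: ✓ MOVGT  r3←0x4a
5: · MOVCC

VAL = 0x4a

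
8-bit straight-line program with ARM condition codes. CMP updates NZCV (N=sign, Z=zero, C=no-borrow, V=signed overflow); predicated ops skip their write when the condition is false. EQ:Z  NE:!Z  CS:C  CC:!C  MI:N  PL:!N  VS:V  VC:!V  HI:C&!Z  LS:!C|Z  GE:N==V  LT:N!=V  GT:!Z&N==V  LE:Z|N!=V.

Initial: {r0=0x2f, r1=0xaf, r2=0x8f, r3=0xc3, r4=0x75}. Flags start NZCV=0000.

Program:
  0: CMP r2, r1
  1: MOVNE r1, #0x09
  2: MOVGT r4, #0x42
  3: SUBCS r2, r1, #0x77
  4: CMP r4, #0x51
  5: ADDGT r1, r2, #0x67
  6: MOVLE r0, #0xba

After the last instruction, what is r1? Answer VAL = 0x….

[0] flags=1000 → (cmp)
[1] flags=1000 NE?T → r1=0x09
[2] flags=1000 GT?F → skip
[3] flags=1000 CS?F → skip
[4] flags=0010 → (cmp)
[5] flags=0010 GT?T → r1=0xf6
[6] flags=0010 LE?F → skip

VAL = 0xf6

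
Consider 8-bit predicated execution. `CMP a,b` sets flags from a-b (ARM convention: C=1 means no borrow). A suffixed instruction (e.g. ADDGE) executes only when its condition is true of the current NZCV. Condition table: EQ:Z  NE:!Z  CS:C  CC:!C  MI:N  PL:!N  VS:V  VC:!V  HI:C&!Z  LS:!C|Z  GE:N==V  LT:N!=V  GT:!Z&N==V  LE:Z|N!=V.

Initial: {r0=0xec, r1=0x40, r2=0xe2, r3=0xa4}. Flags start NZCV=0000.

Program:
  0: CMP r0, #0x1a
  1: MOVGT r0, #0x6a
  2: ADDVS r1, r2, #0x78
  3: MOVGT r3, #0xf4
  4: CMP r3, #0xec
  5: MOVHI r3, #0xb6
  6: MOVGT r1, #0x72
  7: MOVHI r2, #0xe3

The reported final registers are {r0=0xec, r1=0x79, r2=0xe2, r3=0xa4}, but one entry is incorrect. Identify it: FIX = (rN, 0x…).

FIX = (r1, 0x40)

0: ✓ CMP  NZCV=1010
1: · MOVGT
2: · ADDVS
3: · MOVGT
4: ✓ CMP  NZCV=1000
5: · MOVHI
6: · MOVGT
7: · MOVHI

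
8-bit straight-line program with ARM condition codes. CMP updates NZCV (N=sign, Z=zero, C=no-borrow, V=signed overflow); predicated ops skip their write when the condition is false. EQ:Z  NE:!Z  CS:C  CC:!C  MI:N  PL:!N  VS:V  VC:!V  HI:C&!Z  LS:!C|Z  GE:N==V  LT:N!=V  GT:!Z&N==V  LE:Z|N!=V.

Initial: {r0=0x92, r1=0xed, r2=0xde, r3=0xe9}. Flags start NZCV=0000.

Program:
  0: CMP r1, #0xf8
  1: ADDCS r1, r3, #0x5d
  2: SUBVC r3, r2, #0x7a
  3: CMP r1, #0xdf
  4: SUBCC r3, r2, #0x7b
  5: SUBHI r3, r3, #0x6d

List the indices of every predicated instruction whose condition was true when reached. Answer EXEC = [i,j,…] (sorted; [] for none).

EXEC = [2,5]

[0] flags=1000 → (cmp)
[1] flags=1000 CS?F → skip
[2] flags=1000 VC?T → r3=0x64
[3] flags=0010 → (cmp)
[4] flags=0010 CC?F → skip
[5] flags=0010 HI?T → r3=0xf7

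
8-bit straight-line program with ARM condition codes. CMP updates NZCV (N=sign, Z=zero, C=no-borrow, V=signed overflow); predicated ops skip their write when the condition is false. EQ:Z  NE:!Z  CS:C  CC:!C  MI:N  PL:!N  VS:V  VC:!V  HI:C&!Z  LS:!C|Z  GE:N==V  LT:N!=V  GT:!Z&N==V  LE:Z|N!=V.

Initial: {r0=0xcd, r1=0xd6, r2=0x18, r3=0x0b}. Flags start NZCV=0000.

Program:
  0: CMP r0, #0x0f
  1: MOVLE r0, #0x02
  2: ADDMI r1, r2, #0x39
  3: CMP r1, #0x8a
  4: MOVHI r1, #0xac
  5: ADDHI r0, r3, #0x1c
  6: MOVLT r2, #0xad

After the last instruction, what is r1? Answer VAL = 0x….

[0] flags=1010 → (cmp)
[1] flags=1010 LE?T → r0=0x02
[2] flags=1010 MI?T → r1=0x51
[3] flags=1001 → (cmp)
[4] flags=1001 HI?F → skip
[5] flags=1001 HI?F → skip
[6] flags=1001 LT?F → skip

VAL = 0x51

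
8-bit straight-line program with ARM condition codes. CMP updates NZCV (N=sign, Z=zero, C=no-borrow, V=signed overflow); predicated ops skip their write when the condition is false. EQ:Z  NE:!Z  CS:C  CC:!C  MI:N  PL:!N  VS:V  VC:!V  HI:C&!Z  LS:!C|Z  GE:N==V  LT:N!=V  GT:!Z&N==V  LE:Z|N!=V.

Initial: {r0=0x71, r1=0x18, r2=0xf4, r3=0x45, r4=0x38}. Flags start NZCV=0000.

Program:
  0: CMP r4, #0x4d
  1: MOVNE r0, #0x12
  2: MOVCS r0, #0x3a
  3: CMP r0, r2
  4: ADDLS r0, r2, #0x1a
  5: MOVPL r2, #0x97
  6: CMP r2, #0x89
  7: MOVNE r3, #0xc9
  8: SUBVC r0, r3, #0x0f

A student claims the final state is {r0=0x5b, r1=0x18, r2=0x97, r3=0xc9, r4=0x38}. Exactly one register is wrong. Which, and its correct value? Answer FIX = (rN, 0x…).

FIX = (r0, 0xba)

[0] flags=1000 → (cmp)
[1] flags=1000 NE?T → r0=0x12
[2] flags=1000 CS?F → skip
[3] flags=0000 → (cmp)
[4] flags=0000 LS?T → r0=0x0e
[5] flags=0000 PL?T → r2=0x97
[6] flags=0010 → (cmp)
[7] flags=0010 NE?T → r3=0xc9
[8] flags=0010 VC?T → r0=0xba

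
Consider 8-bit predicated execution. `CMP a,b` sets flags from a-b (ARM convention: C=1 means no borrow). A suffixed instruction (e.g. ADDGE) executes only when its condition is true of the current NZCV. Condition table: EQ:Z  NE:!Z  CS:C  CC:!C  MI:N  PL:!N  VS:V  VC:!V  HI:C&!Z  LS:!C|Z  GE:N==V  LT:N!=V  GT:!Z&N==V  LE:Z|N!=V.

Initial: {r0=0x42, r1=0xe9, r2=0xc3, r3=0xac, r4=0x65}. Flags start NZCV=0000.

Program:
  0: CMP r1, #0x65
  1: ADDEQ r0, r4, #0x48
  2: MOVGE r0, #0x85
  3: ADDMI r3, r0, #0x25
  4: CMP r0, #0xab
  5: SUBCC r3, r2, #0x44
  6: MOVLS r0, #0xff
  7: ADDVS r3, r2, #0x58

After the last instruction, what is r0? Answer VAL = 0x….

VAL = 0xff

0: ✓ CMP  NZCV=1010
1: · ADDEQ
2: · MOVGE
3: ✓ ADDMI  r3←0x67
4: ✓ CMP  NZCV=1001
5: ✓ SUBCC  r3←0x7f
6: ✓ MOVLS  r0←0xff
7: ✓ ADDVS  r3←0x1b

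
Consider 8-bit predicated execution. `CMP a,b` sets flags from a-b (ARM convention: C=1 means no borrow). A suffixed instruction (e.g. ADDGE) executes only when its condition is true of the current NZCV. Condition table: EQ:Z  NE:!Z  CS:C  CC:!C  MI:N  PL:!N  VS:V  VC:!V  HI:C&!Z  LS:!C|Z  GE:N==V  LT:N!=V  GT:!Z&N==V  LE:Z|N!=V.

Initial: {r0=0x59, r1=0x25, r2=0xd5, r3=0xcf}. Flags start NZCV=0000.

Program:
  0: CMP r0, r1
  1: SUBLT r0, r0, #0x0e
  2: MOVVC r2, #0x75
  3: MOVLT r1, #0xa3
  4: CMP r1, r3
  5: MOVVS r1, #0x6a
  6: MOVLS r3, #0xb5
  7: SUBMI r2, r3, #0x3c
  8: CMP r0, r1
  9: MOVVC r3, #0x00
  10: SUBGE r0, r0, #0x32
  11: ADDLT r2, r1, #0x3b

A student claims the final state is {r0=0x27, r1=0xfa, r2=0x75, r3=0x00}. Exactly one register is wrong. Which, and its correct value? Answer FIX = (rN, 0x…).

FIX = (r1, 0x25)

[0] flags=0010 → (cmp)
[1] flags=0010 LT?F → skip
[2] flags=0010 VC?T → r2=0x75
[3] flags=0010 LT?F → skip
[4] flags=0000 → (cmp)
[5] flags=0000 VS?F → skip
[6] flags=0000 LS?T → r3=0xb5
[7] flags=0000 MI?F → skip
[8] flags=0010 → (cmp)
[9] flags=0010 VC?T → r3=0x00
[10] flags=0010 GE?T → r0=0x27
[11] flags=0010 LT?F → skip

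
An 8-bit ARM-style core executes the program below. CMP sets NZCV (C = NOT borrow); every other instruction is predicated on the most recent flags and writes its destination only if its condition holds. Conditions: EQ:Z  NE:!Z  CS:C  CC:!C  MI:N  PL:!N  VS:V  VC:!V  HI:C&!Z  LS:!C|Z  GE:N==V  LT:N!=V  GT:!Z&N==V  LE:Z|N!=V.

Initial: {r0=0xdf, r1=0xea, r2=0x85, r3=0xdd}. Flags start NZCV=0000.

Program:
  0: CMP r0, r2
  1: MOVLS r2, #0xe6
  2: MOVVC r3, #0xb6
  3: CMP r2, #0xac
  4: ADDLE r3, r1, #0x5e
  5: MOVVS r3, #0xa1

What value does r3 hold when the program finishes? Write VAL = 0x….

VAL = 0x48

[0] flags=0010 → (cmp)
[1] flags=0010 LS?F → skip
[2] flags=0010 VC?T → r3=0xb6
[3] flags=1000 → (cmp)
[4] flags=1000 LE?T → r3=0x48
[5] flags=1000 VS?F → skip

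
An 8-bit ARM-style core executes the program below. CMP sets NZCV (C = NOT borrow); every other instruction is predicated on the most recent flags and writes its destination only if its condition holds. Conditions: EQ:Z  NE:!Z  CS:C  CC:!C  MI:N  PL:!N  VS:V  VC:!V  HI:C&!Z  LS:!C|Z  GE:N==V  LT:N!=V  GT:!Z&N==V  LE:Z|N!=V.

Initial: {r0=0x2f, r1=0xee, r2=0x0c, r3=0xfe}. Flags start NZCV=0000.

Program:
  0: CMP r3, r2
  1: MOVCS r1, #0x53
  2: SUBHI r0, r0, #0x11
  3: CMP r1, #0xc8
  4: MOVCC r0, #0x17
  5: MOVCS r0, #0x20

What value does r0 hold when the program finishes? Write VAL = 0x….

[0] flags=1010 → (cmp)
[1] flags=1010 CS?T → r1=0x53
[2] flags=1010 HI?T → r0=0x1e
[3] flags=1001 → (cmp)
[4] flags=1001 CC?T → r0=0x17
[5] flags=1001 CS?F → skip

VAL = 0x17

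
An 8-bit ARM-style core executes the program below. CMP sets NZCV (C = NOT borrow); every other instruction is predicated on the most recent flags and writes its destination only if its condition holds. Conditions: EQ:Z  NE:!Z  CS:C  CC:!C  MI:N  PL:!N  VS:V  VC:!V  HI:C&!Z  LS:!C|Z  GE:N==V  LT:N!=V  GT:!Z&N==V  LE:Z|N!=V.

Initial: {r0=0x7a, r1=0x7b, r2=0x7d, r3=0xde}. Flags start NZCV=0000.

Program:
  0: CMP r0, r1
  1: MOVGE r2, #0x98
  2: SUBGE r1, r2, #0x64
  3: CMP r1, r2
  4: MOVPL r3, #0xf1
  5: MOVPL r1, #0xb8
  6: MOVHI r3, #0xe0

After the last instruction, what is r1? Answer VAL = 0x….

0: ✓ CMP  NZCV=1000
1: · MOVGE
2: · SUBGE
3: ✓ CMP  NZCV=1000
4: · MOVPL
5: · MOVPL
6: · MOVHI

VAL = 0x7b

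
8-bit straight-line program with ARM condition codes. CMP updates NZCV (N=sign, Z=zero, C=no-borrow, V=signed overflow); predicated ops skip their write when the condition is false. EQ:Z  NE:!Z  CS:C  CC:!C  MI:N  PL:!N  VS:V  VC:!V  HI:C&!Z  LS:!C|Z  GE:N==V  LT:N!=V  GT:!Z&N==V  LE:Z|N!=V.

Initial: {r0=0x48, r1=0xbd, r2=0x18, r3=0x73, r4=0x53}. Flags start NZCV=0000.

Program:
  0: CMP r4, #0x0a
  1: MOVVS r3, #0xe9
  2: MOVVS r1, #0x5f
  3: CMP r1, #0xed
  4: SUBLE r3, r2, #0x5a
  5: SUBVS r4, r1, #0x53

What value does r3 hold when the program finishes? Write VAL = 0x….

0: ✓ CMP  NZCV=0010
1: · MOVVS
2: · MOVVS
3: ✓ CMP  NZCV=1000
4: ✓ SUBLE  r3←0xbe
5: · SUBVS

VAL = 0xbe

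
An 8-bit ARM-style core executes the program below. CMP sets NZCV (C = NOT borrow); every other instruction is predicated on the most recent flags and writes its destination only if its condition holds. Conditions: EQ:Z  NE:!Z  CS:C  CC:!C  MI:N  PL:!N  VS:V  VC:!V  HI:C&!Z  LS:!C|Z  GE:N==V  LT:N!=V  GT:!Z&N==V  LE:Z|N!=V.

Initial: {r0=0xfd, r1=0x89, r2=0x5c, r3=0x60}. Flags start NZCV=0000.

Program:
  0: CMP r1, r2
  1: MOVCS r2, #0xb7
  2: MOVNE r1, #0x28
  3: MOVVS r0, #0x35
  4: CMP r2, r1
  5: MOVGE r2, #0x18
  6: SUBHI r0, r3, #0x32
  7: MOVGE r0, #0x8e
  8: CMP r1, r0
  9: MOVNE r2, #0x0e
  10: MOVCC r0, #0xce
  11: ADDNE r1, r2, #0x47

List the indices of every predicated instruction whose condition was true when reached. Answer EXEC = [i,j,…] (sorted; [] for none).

0: ✓ CMP  NZCV=0011
1: ✓ MOVCS  r2←0xb7
2: ✓ MOVNE  r1←0x28
3: ✓ MOVVS  r0←0x35
4: ✓ CMP  NZCV=1010
5: · MOVGE
6: ✓ SUBHI  r0←0x2e
7: · MOVGE
8: ✓ CMP  NZCV=1000
9: ✓ MOVNE  r2←0x0e
10: ✓ MOVCC  r0←0xce
11: ✓ ADDNE  r1←0x55

EXEC = [1,2,3,6,9,10,11]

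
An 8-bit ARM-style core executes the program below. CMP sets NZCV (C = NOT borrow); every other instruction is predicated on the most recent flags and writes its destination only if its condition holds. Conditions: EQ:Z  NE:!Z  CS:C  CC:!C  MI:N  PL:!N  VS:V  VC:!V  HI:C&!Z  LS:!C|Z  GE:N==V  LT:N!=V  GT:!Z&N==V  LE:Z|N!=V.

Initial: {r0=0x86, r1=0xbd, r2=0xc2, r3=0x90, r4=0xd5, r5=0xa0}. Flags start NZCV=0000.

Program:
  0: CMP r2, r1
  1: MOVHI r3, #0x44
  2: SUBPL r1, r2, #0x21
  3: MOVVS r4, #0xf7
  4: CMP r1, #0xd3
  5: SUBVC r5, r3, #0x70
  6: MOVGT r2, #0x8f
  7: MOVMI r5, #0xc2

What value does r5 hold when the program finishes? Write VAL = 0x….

[0] flags=0010 → (cmp)
[1] flags=0010 HI?T → r3=0x44
[2] flags=0010 PL?T → r1=0xa1
[3] flags=0010 VS?F → skip
[4] flags=1000 → (cmp)
[5] flags=1000 VC?T → r5=0xd4
[6] flags=1000 GT?F → skip
[7] flags=1000 MI?T → r5=0xc2

VAL = 0xc2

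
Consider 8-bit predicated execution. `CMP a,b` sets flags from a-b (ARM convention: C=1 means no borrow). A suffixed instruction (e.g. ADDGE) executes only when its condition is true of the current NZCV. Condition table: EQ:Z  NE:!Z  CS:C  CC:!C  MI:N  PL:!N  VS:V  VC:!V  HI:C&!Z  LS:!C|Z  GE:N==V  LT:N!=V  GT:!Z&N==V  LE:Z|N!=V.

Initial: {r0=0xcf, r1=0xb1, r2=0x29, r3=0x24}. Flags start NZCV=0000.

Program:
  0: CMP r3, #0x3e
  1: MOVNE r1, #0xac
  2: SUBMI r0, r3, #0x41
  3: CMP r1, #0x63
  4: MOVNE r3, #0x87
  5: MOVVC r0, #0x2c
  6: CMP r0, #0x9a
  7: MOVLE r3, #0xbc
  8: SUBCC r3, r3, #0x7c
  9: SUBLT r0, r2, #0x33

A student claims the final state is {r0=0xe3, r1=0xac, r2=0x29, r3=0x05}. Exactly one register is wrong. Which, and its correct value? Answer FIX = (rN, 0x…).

0: ✓ CMP  NZCV=1000
1: ✓ MOVNE  r1←0xac
2: ✓ SUBMI  r0←0xe3
3: ✓ CMP  NZCV=0011
4: ✓ MOVNE  r3←0x87
5: · MOVVC
6: ✓ CMP  NZCV=0010
7: · MOVLE
8: · SUBCC
9: · SUBLT

FIX = (r3, 0x87)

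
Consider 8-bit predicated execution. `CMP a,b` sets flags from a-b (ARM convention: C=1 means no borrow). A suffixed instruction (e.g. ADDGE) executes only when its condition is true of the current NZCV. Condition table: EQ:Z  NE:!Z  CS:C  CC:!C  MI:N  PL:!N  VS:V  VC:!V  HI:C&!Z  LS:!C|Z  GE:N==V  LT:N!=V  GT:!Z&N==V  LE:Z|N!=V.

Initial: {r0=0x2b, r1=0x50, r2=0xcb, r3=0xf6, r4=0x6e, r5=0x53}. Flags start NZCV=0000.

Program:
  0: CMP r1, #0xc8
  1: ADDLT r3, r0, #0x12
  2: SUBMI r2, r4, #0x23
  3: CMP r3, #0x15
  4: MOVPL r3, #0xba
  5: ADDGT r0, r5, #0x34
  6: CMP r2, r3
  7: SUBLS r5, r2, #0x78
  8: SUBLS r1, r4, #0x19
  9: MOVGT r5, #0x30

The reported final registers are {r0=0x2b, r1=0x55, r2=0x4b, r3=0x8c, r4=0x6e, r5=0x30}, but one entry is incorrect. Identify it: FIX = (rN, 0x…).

0: ✓ CMP  NZCV=1001
1: · ADDLT
2: ✓ SUBMI  r2←0x4b
3: ✓ CMP  NZCV=1010
4: · MOVPL
5: · ADDGT
6: ✓ CMP  NZCV=0000
7: ✓ SUBLS  r5←0xd3
8: ✓ SUBLS  r1←0x55
9: ✓ MOVGT  r5←0x30

FIX = (r3, 0xf6)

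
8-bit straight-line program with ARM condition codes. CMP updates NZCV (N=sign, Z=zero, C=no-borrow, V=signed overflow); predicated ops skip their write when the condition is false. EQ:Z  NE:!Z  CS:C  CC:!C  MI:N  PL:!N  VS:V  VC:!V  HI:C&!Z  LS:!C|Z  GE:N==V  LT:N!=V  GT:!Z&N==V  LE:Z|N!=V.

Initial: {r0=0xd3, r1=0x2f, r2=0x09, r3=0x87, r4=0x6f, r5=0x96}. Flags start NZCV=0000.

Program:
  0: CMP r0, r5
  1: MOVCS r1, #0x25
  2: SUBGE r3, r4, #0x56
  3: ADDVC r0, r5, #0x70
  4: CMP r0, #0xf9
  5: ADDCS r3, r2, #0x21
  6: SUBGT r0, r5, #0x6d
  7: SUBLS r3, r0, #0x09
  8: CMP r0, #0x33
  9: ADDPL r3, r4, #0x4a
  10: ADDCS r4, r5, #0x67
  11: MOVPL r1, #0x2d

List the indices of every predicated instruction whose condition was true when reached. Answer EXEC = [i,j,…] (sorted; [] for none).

0: ✓ CMP  NZCV=0010
1: ✓ MOVCS  r1←0x25
2: ✓ SUBGE  r3←0x19
3: ✓ ADDVC  r0←0x06
4: ✓ CMP  NZCV=0000
5: · ADDCS
6: ✓ SUBGT  r0←0x29
7: ✓ SUBLS  r3←0x20
8: ✓ CMP  NZCV=1000
9: · ADDPL
10: · ADDCS
11: · MOVPL

EXEC = [1,2,3,6,7]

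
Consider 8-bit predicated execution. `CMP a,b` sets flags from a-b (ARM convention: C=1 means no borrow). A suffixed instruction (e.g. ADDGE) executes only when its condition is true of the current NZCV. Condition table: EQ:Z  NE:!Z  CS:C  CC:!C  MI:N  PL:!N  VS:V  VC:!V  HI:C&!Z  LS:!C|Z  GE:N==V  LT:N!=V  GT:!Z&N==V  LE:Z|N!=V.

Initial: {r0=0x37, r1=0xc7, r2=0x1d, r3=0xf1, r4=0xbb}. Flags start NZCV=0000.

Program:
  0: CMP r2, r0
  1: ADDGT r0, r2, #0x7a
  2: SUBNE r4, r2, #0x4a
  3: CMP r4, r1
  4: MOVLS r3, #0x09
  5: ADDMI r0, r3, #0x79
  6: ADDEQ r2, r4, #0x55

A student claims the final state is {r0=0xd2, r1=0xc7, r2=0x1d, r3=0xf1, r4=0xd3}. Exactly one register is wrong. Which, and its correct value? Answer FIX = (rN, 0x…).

0: ✓ CMP  NZCV=1000
1: · ADDGT
2: ✓ SUBNE  r4←0xd3
3: ✓ CMP  NZCV=0010
4: · MOVLS
5: · ADDMI
6: · ADDEQ

FIX = (r0, 0x37)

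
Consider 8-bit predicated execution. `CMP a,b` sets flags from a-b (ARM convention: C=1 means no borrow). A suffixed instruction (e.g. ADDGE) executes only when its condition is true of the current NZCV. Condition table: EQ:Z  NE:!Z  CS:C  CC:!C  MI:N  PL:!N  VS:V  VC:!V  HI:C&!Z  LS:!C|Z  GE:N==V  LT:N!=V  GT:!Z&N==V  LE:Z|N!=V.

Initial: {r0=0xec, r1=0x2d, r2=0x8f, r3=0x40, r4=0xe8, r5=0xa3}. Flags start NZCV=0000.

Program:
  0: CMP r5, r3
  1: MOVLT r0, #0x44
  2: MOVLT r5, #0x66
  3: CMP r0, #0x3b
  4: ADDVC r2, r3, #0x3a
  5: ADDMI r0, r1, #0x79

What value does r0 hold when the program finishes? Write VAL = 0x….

VAL = 0x44

[0] flags=0011 → (cmp)
[1] flags=0011 LT?T → r0=0x44
[2] flags=0011 LT?T → r5=0x66
[3] flags=0010 → (cmp)
[4] flags=0010 VC?T → r2=0x7a
[5] flags=0010 MI?F → skip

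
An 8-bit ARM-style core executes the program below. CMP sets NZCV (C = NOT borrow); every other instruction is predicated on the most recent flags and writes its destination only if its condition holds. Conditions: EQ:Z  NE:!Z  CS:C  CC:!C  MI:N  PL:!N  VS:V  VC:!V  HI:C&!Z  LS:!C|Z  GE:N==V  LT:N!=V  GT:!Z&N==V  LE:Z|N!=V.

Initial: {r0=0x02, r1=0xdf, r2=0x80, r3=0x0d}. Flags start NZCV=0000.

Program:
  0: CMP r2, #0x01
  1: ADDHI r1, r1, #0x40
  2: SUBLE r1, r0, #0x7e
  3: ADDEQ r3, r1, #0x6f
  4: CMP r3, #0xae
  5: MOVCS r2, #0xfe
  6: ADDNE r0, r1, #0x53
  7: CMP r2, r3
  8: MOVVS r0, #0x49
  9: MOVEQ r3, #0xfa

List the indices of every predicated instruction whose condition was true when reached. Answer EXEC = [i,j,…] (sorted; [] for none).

[0] flags=0011 → (cmp)
[1] flags=0011 HI?T → r1=0x1f
[2] flags=0011 LE?T → r1=0x84
[3] flags=0011 EQ?F → skip
[4] flags=0000 → (cmp)
[5] flags=0000 CS?F → skip
[6] flags=0000 NE?T → r0=0xd7
[7] flags=0011 → (cmp)
[8] flags=0011 VS?T → r0=0x49
[9] flags=0011 EQ?F → skip

EXEC = [1,2,6,8]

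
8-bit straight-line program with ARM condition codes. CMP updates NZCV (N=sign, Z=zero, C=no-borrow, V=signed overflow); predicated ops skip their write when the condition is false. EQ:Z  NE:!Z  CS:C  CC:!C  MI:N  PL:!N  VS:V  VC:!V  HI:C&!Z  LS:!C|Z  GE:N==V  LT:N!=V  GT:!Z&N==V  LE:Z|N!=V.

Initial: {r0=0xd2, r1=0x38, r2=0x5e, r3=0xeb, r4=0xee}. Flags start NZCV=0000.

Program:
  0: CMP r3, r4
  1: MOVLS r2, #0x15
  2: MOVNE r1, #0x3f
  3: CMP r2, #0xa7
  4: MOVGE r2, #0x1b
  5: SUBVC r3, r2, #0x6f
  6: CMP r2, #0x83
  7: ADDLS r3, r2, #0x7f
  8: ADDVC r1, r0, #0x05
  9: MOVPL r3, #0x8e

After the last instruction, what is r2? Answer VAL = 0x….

[0] flags=1000 → (cmp)
[1] flags=1000 LS?T → r2=0x15
[2] flags=1000 NE?T → r1=0x3f
[3] flags=0000 → (cmp)
[4] flags=0000 GE?T → r2=0x1b
[5] flags=0000 VC?T → r3=0xac
[6] flags=1001 → (cmp)
[7] flags=1001 LS?T → r3=0x9a
[8] flags=1001 VC?F → skip
[9] flags=1001 PL?F → skip

VAL = 0x1b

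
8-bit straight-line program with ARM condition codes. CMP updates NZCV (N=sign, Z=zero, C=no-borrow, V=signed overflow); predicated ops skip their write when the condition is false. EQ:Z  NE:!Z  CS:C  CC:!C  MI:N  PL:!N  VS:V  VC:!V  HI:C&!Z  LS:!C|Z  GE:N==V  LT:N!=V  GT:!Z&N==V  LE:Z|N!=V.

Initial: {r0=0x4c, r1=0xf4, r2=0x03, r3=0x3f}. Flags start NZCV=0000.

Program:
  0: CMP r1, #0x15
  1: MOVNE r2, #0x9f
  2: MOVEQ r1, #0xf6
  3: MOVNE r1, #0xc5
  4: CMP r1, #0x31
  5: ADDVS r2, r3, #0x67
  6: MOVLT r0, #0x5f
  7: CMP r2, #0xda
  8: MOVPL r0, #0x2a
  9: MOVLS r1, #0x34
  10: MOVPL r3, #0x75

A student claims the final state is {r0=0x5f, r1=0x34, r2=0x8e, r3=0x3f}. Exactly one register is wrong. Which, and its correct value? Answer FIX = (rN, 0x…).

FIX = (r2, 0x9f)

[0] flags=1010 → (cmp)
[1] flags=1010 NE?T → r2=0x9f
[2] flags=1010 EQ?F → skip
[3] flags=1010 NE?T → r1=0xc5
[4] flags=1010 → (cmp)
[5] flags=1010 VS?F → skip
[6] flags=1010 LT?T → r0=0x5f
[7] flags=1000 → (cmp)
[8] flags=1000 PL?F → skip
[9] flags=1000 LS?T → r1=0x34
[10] flags=1000 PL?F → skip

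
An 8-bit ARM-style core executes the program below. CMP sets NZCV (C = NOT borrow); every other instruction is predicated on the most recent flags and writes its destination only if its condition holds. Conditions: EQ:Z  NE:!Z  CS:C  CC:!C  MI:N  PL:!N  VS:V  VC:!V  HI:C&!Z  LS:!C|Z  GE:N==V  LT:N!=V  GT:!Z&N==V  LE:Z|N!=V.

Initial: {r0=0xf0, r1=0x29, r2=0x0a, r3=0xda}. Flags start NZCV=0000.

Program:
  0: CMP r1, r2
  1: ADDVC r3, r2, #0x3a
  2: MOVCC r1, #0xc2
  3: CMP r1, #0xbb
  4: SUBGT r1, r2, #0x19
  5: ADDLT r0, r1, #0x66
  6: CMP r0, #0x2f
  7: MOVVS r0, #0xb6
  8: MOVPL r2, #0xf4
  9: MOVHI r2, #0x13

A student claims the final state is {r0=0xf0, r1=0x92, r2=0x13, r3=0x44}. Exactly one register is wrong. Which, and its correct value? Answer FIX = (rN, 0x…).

FIX = (r1, 0xf1)

0: ✓ CMP  NZCV=0010
1: ✓ ADDVC  r3←0x44
2: · MOVCC
3: ✓ CMP  NZCV=0000
4: ✓ SUBGT  r1←0xf1
5: · ADDLT
6: ✓ CMP  NZCV=1010
7: · MOVVS
8: · MOVPL
9: ✓ MOVHI  r2←0x13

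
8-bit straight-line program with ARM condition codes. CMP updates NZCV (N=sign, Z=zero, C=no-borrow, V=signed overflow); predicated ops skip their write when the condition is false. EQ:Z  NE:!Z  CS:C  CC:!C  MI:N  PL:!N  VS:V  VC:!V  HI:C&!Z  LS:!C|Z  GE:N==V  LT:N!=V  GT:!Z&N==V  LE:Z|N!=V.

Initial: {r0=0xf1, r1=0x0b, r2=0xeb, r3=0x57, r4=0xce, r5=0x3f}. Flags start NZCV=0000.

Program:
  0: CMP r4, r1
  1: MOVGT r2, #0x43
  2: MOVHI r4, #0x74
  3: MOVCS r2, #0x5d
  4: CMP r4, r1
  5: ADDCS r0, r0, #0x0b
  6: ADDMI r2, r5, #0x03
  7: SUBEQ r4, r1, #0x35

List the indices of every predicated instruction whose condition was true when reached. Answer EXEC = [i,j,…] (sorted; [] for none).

0: ✓ CMP  NZCV=1010
1: · MOVGT
2: ✓ MOVHI  r4←0x74
3: ✓ MOVCS  r2←0x5d
4: ✓ CMP  NZCV=0010
5: ✓ ADDCS  r0←0xfc
6: · ADDMI
7: · SUBEQ

EXEC = [2,3,5]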